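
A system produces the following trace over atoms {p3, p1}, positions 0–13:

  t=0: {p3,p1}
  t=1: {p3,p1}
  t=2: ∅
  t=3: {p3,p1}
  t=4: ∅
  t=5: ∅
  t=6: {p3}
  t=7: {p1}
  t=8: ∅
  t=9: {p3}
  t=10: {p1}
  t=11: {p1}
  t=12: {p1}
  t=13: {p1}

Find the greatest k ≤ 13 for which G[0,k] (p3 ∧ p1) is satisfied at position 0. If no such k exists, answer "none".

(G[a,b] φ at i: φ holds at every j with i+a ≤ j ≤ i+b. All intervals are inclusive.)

(p3 ∧ p1) must hold from j=0 onward; find where it first fails.
  j=0: holds
  j=1: holds
  j=2: fails
Holds on [0,1], so largest k = 1.

1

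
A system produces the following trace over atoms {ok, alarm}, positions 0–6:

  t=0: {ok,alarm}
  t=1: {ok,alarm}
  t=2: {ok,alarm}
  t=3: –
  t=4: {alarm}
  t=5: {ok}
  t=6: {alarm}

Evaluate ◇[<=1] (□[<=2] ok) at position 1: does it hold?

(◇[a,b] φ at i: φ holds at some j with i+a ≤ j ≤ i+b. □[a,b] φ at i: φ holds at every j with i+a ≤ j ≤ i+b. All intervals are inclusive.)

Check □[<=2] ok at each j in [1,2]:
  j=1: fails at 3
  j=2: fails at 3
No position in the window satisfies it → formula fails.

False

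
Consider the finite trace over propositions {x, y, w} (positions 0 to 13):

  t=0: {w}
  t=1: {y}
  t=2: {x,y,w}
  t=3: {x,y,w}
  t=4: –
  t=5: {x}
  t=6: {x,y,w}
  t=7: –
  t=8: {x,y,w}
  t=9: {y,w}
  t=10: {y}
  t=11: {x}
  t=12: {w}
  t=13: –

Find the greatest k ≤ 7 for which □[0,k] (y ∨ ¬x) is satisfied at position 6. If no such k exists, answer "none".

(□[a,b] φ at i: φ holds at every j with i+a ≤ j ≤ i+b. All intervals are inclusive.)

(y ∨ ¬x) must hold from j=6 onward; find where it first fails.
  j=6: holds
  j=7: holds
  j=8: holds
  j=9: holds
  j=10: holds
  j=11: fails
Holds on [6,10], so largest k = 4.

4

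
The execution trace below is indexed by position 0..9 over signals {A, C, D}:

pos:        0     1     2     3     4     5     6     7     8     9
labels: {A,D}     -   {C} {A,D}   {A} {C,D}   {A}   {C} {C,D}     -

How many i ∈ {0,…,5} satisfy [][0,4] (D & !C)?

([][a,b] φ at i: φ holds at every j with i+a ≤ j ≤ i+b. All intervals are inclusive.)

Evaluate at each i in [0,5]:
  i=0: ✗ (fails at j=1)
  i=1: ✗ (fails at j=1)
  i=2: ✗ (fails at j=2)
  i=3: ✗ (fails at j=4)
  i=4: ✗ (fails at j=4)
  i=5: ✗ (fails at j=5)
Positions where it holds: {} → 0.

0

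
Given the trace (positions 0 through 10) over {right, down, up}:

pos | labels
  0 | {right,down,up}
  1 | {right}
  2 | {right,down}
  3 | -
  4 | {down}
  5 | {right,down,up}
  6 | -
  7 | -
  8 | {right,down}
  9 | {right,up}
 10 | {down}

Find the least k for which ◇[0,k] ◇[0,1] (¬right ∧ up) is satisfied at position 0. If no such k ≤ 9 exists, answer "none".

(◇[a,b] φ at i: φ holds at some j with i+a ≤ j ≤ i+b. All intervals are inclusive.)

Scan j = 0,1,… for ◇[0,1] (¬right ∧ up):
  j=0: fails
  j=1: fails
  j=2: fails
  j=3: fails
  j=4: fails
  j=5: fails
  j=6: fails
  j=7: fails
  j=8: fails
  j=9: fails
No j in [0,9] satisfies it → none.

none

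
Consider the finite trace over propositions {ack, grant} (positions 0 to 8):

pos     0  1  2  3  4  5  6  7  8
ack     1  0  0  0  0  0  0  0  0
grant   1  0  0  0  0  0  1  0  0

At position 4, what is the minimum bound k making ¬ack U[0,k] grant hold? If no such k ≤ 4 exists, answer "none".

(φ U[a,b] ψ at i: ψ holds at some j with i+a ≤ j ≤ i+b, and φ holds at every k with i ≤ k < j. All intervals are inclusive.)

2

Need earliest j ≥ 4 with grant, and ¬ack at every k in [4,j-1].
  j=4: rhs fails.
  j=5: rhs fails.
  j=6: rhs holds; lhs holds on [4,5]. k = 2.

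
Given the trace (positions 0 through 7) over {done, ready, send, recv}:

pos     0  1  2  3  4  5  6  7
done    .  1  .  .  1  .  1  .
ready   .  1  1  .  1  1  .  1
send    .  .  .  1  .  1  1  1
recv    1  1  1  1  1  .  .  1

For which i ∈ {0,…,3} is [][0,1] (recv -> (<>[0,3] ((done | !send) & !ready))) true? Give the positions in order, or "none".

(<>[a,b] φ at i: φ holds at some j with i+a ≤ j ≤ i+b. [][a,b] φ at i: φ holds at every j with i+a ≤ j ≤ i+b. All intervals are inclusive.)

Evaluate at each i in [0,3]:
  i=0: ✗ (fails at j=1)
  i=1: ✗ (fails at j=1)
  i=2: ✗ (fails at j=2)
  i=3: ✓ (all of [3,4])

3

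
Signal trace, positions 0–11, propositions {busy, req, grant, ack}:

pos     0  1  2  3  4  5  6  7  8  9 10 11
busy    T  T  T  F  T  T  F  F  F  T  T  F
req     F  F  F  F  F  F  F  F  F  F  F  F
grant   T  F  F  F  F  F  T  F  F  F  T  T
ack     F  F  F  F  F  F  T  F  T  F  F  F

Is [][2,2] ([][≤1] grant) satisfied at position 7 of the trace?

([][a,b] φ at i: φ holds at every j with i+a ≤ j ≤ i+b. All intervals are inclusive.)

Check [][≤1] grant at every j in [9,9]:
  j=9: fails at 9
Fails at j=9 → formula fails.

No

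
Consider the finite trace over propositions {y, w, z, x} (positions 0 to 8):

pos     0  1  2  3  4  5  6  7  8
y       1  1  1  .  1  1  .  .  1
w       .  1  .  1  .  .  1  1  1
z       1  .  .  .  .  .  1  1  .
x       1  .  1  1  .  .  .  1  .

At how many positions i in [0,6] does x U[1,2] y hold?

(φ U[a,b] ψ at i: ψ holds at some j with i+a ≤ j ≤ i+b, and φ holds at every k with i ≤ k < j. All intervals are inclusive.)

Evaluate at each i in [0,6]:
  i=0: ✓ (rhs at j=1; lhs holds on [0,0])
  i=1: ✗ (lhs fails at k=1 before rhs at j=2)
  i=2: ✓ (rhs at j=4; lhs holds on [2,3])
  i=3: ✓ (rhs at j=4; lhs holds on [3,3])
  i=4: ✗ (lhs fails at k=4 before rhs at j=5)
  i=5: ✗ (no rhs in [6,7])
  i=6: ✗ (lhs fails at k=6 before rhs at j=8)
Positions where it holds: {0, 2, 3} → 3.

3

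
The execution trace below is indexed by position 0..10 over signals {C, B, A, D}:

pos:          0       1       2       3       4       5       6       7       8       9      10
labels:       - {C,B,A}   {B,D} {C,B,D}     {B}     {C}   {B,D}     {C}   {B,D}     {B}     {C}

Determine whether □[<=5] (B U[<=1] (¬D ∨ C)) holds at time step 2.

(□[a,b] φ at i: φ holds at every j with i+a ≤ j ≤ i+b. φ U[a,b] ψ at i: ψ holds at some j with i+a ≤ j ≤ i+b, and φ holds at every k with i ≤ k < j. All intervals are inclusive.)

True

Check (B U[<=1] (¬D ∨ C)) at every j in [2,7]:
  j=2: holds
  j=3: holds
  j=4: holds
  j=5: holds
  j=6: holds
  j=7: holds
All positions satisfy it → formula holds.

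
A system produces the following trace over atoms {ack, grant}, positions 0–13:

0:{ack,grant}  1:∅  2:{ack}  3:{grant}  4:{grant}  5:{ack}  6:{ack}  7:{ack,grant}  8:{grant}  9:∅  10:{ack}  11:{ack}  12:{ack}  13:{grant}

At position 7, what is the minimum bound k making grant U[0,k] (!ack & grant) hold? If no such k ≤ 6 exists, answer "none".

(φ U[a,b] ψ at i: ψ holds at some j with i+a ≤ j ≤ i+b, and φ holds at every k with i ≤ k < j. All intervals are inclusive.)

1

Need earliest j ≥ 7 with (!ack & grant), and grant at every k in [7,j-1].
  j=7: rhs fails.
  j=8: rhs holds; lhs holds on [7,7]. k = 1.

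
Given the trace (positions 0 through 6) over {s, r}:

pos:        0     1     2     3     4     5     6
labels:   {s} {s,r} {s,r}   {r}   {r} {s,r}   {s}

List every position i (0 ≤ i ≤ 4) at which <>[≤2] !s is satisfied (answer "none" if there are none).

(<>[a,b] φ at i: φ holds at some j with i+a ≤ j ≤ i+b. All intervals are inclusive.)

Evaluate at each i in [0,4]:
  i=0: ✗ (none in [0,2])
  i=1: ✓ (witness j=3)
  i=2: ✓ (witness j=3)
  i=3: ✓ (witness j=3)
  i=4: ✓ (witness j=4)

1, 2, 3, 4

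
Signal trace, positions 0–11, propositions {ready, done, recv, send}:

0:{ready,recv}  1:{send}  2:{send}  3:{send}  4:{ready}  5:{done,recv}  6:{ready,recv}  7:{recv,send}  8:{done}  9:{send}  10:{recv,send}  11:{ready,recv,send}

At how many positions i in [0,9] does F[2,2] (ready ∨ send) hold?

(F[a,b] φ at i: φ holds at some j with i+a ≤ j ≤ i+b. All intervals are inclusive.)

Evaluate at each i in [0,9]:
  i=0: ✓ (witness j=2)
  i=1: ✓ (witness j=3)
  i=2: ✓ (witness j=4)
  i=3: ✗ (none in [5,5])
  i=4: ✓ (witness j=6)
  i=5: ✓ (witness j=7)
  i=6: ✗ (none in [8,8])
  i=7: ✓ (witness j=9)
  i=8: ✓ (witness j=10)
  i=9: ✓ (witness j=11)
Positions where it holds: {0, 1, 2, 4, 5, 7, 8, 9} → 8.

8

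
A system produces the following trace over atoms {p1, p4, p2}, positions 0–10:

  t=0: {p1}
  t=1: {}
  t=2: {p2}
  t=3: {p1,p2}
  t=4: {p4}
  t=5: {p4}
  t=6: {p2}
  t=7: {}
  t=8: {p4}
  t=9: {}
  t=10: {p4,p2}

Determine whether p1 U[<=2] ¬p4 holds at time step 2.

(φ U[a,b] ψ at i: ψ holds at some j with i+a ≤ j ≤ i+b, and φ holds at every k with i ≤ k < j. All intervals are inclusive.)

True

Need some j in [2,4] with ¬p4, and p1 at every k in [2,j-1].
  j=2: ¬p4 holds; no prefix to check → satisfied.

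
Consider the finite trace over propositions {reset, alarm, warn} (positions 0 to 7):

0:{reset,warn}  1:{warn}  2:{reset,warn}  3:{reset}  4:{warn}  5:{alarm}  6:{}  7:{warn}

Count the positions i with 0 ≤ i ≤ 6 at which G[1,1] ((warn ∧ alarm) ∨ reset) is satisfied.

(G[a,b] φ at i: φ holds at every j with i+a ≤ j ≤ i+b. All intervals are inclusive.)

2

Evaluate at each i in [0,6]:
  i=0: ✗ (fails at j=1)
  i=1: ✓ (all of [2,2])
  i=2: ✓ (all of [3,3])
  i=3: ✗ (fails at j=4)
  i=4: ✗ (fails at j=5)
  i=5: ✗ (fails at j=6)
  i=6: ✗ (fails at j=7)
Positions where it holds: {1, 2} → 2.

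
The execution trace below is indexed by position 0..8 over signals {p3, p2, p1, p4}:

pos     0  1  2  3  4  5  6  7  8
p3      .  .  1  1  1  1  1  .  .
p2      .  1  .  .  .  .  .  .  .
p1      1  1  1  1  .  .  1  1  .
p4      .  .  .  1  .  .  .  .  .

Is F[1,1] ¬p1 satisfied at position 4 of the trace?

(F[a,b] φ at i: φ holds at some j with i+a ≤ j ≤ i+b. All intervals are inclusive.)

Check ¬p1 at each j in [5,5]:
  j=5: true
Found at j=5 → formula holds.

Holds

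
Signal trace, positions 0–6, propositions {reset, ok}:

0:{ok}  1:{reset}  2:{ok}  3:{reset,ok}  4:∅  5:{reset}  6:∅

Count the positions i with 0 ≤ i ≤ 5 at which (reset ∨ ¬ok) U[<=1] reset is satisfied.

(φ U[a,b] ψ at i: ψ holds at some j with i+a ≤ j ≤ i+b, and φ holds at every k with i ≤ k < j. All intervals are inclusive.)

4

Evaluate at each i in [0,5]:
  i=0: ✗ (lhs fails at k=0 before rhs at j=1)
  i=1: ✓ (rhs at j=1)
  i=2: ✗ (lhs fails at k=2 before rhs at j=3)
  i=3: ✓ (rhs at j=3)
  i=4: ✓ (rhs at j=5; lhs holds on [4,4])
  i=5: ✓ (rhs at j=5)
Positions where it holds: {1, 3, 4, 5} → 4.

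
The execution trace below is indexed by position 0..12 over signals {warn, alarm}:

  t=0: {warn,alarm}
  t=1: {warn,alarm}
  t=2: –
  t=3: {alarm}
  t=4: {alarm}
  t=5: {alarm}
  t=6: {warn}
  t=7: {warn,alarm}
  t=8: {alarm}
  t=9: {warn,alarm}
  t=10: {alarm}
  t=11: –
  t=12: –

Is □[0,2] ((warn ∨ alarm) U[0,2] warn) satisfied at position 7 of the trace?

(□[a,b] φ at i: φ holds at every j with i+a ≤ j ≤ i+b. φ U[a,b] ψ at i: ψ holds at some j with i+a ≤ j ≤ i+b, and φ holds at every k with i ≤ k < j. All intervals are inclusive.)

Yes

Check ((warn ∨ alarm) U[0,2] warn) at every j in [7,9]:
  j=7: holds
  j=8: holds
  j=9: holds
All positions satisfy it → formula holds.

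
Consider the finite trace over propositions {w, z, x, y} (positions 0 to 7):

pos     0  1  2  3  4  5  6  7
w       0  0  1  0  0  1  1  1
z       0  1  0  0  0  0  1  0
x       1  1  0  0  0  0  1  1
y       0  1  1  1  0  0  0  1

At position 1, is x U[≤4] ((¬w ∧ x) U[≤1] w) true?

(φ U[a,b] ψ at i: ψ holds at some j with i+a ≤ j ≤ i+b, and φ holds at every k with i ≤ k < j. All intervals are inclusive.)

Need some j in [1,5] with ((¬w ∧ x) U[≤1] w), and x at every k in [1,j-1].
  j=1: ((¬w ∧ x) U[≤1] w) holds; no prefix to check → satisfied.

Yes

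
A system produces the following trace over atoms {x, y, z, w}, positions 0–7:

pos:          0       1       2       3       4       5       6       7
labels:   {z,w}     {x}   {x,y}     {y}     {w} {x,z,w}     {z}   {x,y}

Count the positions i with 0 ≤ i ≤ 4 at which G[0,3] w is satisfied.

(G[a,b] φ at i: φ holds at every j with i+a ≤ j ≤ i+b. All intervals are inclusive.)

Evaluate at each i in [0,4]:
  i=0: ✗ (fails at j=1)
  i=1: ✗ (fails at j=1)
  i=2: ✗ (fails at j=2)
  i=3: ✗ (fails at j=3)
  i=4: ✗ (fails at j=6)
Positions where it holds: {} → 0.

0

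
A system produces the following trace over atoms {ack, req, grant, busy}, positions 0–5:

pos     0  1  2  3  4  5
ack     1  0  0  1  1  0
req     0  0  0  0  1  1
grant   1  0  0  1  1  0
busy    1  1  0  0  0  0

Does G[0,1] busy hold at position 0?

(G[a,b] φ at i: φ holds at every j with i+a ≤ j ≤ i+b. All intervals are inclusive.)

Yes

Check busy at every j in [0,1]:
  j=0: true
  j=1: true
All positions satisfy it → formula holds.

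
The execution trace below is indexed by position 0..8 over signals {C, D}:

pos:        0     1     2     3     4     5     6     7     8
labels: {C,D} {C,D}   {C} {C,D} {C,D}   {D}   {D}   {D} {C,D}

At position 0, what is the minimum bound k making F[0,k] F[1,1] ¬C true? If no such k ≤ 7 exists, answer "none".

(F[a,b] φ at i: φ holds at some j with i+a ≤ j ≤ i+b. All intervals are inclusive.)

4

Scan j = 0,1,… for F[1,1] ¬C:
  j=0: fails
  j=1: fails
  j=2: fails
  j=3: fails
  j=4: holds
First hit at j=4, so smallest k = 4-0 = 4.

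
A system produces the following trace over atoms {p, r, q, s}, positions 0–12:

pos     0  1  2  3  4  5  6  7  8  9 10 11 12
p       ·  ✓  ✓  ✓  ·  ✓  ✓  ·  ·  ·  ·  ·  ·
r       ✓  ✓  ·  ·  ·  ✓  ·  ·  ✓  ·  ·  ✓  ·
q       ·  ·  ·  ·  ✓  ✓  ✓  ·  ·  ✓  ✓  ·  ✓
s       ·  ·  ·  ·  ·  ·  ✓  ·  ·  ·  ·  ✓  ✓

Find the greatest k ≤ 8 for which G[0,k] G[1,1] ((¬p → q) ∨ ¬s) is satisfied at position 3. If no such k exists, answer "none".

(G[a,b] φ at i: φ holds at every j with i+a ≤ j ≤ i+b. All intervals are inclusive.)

6

G[1,1] ((¬p → q) ∨ ¬s) must hold from j=3 onward; find where it first fails.
  j=3: holds
  j=4: holds
  j=5: holds
  j=6: holds
  j=7: holds
  j=8: holds
  j=9: holds
  j=10: fails
Holds on [3,9], so largest k = 6.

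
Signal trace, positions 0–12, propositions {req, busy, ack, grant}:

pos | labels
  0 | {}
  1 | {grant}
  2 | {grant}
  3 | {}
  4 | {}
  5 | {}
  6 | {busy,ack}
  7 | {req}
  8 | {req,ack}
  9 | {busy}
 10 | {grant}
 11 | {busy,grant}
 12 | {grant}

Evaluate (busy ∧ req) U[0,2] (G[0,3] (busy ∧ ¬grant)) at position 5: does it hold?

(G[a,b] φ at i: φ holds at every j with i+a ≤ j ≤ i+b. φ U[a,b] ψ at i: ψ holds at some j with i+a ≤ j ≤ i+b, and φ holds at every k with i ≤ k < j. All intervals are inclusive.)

Need some j in [5,7] with G[0,3] (busy ∧ ¬grant), and (busy ∧ req) at every k in [5,j-1].
  j=5: G[0,3] (busy ∧ ¬grant) — fails at 5.
  j=6: G[0,3] (busy ∧ ¬grant) — fails at 7.
  j=7: G[0,3] (busy ∧ ¬grant) — fails at 7.
No j in the window works → until fails.

No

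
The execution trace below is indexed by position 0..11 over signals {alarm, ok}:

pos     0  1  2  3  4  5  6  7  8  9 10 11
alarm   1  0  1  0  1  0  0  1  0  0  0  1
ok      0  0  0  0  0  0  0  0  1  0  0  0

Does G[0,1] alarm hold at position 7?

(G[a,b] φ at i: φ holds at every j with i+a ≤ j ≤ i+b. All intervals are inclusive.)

No

Check alarm at every j in [7,8]:
  j=7: true
  j=8: false
Fails at j=8 → formula fails.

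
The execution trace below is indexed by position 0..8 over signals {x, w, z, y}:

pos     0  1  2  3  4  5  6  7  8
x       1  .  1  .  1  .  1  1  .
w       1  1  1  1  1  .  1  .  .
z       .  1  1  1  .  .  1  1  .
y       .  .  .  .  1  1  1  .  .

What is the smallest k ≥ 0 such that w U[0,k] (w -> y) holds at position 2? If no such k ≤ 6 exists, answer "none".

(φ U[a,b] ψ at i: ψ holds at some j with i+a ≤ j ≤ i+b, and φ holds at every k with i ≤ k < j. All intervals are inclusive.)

Need earliest j ≥ 2 with (w -> y), and w at every k in [2,j-1].
  j=2: rhs fails.
  j=3: rhs fails.
  j=4: rhs holds; lhs holds on [2,3]. k = 2.

2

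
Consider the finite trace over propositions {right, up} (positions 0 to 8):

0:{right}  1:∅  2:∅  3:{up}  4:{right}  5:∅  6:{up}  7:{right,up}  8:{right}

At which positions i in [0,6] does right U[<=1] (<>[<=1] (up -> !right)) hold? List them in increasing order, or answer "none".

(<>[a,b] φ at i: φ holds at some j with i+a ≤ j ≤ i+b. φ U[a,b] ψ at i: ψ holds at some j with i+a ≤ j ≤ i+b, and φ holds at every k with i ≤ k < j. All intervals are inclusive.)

0, 1, 2, 3, 4, 5, 6

Evaluate at each i in [0,6]:
  i=0: ✓ (rhs at j=0)
  i=1: ✓ (rhs at j=1)
  i=2: ✓ (rhs at j=2)
  i=3: ✓ (rhs at j=3)
  i=4: ✓ (rhs at j=4)
  i=5: ✓ (rhs at j=5)
  i=6: ✓ (rhs at j=6)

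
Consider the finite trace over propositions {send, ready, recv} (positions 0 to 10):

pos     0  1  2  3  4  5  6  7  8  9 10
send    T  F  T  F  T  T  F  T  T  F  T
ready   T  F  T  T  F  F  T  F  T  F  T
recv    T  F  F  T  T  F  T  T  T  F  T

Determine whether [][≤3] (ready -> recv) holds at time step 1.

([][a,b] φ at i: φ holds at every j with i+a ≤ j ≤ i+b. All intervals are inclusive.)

Check (ready -> recv) at every j in [1,4]:
  j=1: antecedent false → ✓
  j=2: antecedent true; consequent false → ✗
  j=3: antecedent true; consequent true → ✓
  j=4: antecedent false → ✓
Fails at j=2 → formula fails.

Does not hold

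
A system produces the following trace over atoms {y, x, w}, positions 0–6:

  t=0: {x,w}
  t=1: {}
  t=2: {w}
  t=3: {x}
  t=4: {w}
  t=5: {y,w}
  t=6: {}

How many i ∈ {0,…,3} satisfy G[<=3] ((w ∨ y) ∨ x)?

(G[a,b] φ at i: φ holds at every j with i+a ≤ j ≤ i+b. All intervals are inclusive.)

Evaluate at each i in [0,3]:
  i=0: ✗ (fails at j=1)
  i=1: ✗ (fails at j=1)
  i=2: ✓ (all of [2,5])
  i=3: ✗ (fails at j=6)
Positions where it holds: {2} → 1.

1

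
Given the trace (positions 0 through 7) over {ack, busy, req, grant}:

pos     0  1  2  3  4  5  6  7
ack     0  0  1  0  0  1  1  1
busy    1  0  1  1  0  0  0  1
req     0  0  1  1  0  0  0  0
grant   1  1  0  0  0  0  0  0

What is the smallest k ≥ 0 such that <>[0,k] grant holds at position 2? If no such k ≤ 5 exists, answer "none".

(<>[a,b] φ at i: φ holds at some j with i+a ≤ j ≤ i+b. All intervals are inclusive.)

none

Scan j = 2,3,… for grant:
  j=2: fails
  j=3: fails
  j=4: fails
  j=5: fails
  j=6: fails
  j=7: fails
No j in [2,7] satisfies it → none.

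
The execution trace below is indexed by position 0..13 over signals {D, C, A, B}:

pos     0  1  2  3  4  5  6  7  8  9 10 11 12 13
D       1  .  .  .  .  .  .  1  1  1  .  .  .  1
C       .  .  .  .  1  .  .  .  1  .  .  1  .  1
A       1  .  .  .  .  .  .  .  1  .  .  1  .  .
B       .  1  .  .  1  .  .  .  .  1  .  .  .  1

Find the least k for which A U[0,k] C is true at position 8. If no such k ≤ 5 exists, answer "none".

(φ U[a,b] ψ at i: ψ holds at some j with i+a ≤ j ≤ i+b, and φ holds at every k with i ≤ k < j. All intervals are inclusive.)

Need earliest j ≥ 8 with C, and A at every k in [8,j-1].
  j=8: rhs holds (empty prefix). k = 0.

0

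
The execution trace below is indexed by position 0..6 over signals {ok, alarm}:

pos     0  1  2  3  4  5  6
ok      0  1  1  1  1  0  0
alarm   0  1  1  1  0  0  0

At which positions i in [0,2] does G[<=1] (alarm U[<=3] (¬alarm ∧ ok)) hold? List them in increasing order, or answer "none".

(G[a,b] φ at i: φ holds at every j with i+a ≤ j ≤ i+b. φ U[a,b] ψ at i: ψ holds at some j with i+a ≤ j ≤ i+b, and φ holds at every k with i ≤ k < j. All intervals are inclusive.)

Evaluate at each i in [0,2]:
  i=0: ✗ (fails at j=0)
  i=1: ✓ (all of [1,2])
  i=2: ✓ (all of [2,3])

1, 2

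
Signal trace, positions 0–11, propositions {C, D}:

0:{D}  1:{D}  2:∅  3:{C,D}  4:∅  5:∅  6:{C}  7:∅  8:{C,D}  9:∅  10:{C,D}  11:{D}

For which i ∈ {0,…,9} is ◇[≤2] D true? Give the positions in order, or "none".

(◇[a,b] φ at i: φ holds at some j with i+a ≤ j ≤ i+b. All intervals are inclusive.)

0, 1, 2, 3, 6, 7, 8, 9

Evaluate at each i in [0,9]:
  i=0: ✓ (witness j=0)
  i=1: ✓ (witness j=1)
  i=2: ✓ (witness j=3)
  i=3: ✓ (witness j=3)
  i=4: ✗ (none in [4,6])
  i=5: ✗ (none in [5,7])
  i=6: ✓ (witness j=8)
  i=7: ✓ (witness j=8)
  i=8: ✓ (witness j=8)
  i=9: ✓ (witness j=10)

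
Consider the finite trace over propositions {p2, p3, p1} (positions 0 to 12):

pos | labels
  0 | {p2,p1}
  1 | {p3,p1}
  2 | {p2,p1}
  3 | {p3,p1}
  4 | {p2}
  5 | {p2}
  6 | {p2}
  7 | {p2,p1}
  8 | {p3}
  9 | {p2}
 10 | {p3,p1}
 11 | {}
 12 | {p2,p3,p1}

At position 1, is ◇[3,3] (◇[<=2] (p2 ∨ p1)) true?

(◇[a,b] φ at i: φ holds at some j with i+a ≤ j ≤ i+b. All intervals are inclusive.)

True

Check ◇[<=2] (p2 ∨ p1) at each j in [4,4]:
  j=4: holds (witness at 4)
Found at j=4 → formula holds.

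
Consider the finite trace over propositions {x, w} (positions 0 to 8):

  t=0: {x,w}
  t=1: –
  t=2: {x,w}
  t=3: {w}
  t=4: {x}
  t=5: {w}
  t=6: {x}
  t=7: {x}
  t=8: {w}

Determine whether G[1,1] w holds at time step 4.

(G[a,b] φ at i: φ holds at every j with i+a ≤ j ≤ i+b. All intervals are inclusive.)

Check w at every j in [5,5]:
  j=5: true
All positions satisfy it → formula holds.

Yes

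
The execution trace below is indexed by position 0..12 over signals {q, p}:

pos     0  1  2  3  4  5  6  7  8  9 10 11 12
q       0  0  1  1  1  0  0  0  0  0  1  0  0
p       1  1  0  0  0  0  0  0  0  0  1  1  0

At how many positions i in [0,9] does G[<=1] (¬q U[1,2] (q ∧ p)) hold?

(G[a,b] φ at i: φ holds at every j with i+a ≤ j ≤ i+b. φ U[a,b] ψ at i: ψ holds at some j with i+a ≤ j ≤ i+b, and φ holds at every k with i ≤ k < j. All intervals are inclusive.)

1

Evaluate at each i in [0,9]:
  i=0: ✗ (fails at j=0)
  i=1: ✗ (fails at j=1)
  i=2: ✗ (fails at j=2)
  i=3: ✗ (fails at j=3)
  i=4: ✗ (fails at j=4)
  i=5: ✗ (fails at j=5)
  i=6: ✗ (fails at j=6)
  i=7: ✗ (fails at j=7)
  i=8: ✓ (all of [8,9])
  i=9: ✗ (fails at j=10)
Positions where it holds: {8} → 1.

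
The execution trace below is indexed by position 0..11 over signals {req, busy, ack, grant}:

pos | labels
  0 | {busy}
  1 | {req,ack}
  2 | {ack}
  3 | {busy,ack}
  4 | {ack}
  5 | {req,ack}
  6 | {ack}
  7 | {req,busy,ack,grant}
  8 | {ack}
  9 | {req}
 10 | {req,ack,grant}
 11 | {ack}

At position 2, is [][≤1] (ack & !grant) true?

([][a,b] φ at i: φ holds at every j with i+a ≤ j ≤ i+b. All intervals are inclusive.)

True

Check (ack & !grant) at every j in [2,3]:
  j=2: true
  j=3: true
All positions satisfy it → formula holds.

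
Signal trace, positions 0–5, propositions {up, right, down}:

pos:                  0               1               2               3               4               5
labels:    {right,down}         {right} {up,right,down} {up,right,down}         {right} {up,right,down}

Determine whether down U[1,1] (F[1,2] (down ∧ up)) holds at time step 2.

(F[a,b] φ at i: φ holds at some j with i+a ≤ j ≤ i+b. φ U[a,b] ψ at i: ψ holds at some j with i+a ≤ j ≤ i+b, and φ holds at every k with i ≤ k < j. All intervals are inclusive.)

True

Need some j in [3,3] with F[1,2] (down ∧ up), and down at every k in [2,j-1].
  j=3: F[1,2] (down ∧ up) holds; down holds at every k in [2,2] → satisfied.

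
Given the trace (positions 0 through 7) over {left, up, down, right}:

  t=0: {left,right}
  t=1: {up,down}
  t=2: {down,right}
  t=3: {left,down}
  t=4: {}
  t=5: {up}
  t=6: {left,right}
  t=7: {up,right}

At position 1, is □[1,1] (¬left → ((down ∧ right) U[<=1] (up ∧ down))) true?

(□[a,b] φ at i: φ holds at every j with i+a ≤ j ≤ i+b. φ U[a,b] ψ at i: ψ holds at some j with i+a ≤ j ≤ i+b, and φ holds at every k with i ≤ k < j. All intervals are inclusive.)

False

Check (¬left → ((down ∧ right) U[<=1] (up ∧ down))) at every j in [2,2]:
  j=2: antecedent true; consequent fails → ✗
Fails at j=2 → formula fails.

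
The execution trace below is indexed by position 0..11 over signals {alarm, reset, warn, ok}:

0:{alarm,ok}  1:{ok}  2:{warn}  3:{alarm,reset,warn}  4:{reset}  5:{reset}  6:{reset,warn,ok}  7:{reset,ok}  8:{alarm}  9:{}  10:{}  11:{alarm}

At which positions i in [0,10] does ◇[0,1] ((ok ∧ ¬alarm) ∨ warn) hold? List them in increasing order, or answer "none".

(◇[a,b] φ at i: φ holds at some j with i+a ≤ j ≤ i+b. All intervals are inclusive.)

0, 1, 2, 3, 5, 6, 7

Evaluate at each i in [0,10]:
  i=0: ✓ (witness j=1)
  i=1: ✓ (witness j=1)
  i=2: ✓ (witness j=2)
  i=3: ✓ (witness j=3)
  i=4: ✗ (none in [4,5])
  i=5: ✓ (witness j=6)
  i=6: ✓ (witness j=6)
  i=7: ✓ (witness j=7)
  i=8: ✗ (none in [8,9])
  i=9: ✗ (none in [9,10])
  i=10: ✗ (none in [10,11])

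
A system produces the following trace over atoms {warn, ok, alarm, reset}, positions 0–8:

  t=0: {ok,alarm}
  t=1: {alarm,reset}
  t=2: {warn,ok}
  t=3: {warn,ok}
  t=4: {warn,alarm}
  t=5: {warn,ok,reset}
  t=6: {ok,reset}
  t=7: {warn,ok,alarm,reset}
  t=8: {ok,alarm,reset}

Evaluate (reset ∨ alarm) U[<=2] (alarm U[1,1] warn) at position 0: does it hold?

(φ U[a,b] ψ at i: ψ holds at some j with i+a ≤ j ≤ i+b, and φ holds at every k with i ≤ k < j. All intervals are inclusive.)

Holds

Need some j in [0,2] with (alarm U[1,1] warn), and (reset ∨ alarm) at every k in [0,j-1].
  j=0: (alarm U[1,1] warn) — fails.
  j=1: (alarm U[1,1] warn) holds; (reset ∨ alarm) holds at every k in [0,0] → satisfied.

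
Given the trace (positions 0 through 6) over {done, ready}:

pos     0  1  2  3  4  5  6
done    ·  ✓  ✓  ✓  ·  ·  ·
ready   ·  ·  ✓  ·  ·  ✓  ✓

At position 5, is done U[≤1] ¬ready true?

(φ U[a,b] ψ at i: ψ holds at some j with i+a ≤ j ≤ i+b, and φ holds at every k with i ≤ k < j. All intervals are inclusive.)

Does not hold

Need some j in [5,6] with ¬ready, and done at every k in [5,j-1].
  j=5: ¬ready false.
  j=6: ¬ready false.
No j in the window works → until fails.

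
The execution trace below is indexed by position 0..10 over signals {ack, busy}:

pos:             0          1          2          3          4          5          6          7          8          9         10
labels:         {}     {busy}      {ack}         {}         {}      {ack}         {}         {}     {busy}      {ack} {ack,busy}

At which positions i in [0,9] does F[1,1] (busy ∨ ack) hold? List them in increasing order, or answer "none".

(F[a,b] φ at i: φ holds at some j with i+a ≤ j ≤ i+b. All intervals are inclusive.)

Evaluate at each i in [0,9]:
  i=0: ✓ (witness j=1)
  i=1: ✓ (witness j=2)
  i=2: ✗ (none in [3,3])
  i=3: ✗ (none in [4,4])
  i=4: ✓ (witness j=5)
  i=5: ✗ (none in [6,6])
  i=6: ✗ (none in [7,7])
  i=7: ✓ (witness j=8)
  i=8: ✓ (witness j=9)
  i=9: ✓ (witness j=10)

0, 1, 4, 7, 8, 9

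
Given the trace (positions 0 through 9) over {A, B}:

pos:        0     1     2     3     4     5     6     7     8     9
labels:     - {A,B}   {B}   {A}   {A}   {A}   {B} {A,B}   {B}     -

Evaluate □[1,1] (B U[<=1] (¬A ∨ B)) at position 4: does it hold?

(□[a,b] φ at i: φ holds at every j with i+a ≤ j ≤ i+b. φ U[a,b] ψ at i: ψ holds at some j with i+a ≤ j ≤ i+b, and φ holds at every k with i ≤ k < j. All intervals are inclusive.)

Does not hold

Check (B U[<=1] (¬A ∨ B)) at every j in [5,5]:
  j=5: fails
Fails at j=5 → formula fails.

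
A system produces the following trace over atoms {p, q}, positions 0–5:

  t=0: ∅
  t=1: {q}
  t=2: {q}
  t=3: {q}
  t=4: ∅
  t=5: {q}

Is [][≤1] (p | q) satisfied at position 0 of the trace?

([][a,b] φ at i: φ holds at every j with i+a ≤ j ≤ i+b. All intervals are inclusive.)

Check (p | q) at every j in [0,1]:
  j=0: false
  j=1: true
Fails at j=0 → formula fails.

Does not hold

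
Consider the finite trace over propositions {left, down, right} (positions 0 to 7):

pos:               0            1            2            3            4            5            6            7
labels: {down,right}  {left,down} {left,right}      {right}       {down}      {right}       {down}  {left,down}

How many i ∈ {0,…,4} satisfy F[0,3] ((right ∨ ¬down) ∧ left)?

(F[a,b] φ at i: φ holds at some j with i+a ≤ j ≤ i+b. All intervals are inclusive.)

Evaluate at each i in [0,4]:
  i=0: ✓ (witness j=2)
  i=1: ✓ (witness j=2)
  i=2: ✓ (witness j=2)
  i=3: ✗ (none in [3,6])
  i=4: ✗ (none in [4,7])
Positions where it holds: {0, 1, 2} → 3.

3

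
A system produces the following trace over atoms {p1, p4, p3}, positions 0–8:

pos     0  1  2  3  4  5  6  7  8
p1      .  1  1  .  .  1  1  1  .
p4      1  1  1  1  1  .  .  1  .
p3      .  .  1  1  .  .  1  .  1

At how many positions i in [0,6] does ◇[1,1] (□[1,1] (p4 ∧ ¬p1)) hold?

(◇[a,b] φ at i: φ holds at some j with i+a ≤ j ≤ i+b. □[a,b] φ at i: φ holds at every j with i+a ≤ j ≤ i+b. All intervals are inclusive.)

Evaluate at each i in [0,6]:
  i=0: ✗ (none in [1,1])
  i=1: ✓ (witness j=2)
  i=2: ✓ (witness j=3)
  i=3: ✗ (none in [4,4])
  i=4: ✗ (none in [5,5])
  i=5: ✗ (none in [6,6])
  i=6: ✗ (none in [7,7])
Positions where it holds: {1, 2} → 2.

2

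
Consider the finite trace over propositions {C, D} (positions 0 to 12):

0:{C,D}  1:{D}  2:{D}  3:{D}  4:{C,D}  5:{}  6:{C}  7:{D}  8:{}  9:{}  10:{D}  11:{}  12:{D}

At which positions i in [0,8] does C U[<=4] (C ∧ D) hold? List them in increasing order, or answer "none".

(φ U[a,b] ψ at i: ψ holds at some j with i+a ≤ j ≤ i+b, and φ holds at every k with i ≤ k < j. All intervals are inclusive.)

0, 4

Evaluate at each i in [0,8]:
  i=0: ✓ (rhs at j=0)
  i=1: ✗ (lhs fails at k=1 before rhs at j=4)
  i=2: ✗ (lhs fails at k=2 before rhs at j=4)
  i=3: ✗ (lhs fails at k=3 before rhs at j=4)
  i=4: ✓ (rhs at j=4)
  i=5: ✗ (no rhs in [5,9])
  i=6: ✗ (no rhs in [6,10])
  i=7: ✗ (no rhs in [7,11])
  i=8: ✗ (no rhs in [8,12])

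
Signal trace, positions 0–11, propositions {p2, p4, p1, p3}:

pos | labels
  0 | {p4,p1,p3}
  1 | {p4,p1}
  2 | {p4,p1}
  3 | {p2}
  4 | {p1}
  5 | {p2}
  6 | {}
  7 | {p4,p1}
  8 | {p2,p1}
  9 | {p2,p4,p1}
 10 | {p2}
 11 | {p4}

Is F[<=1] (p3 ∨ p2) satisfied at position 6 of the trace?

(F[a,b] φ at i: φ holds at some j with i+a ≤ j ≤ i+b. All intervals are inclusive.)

Check (p3 ∨ p2) at each j in [6,7]:
  j=6: false
  j=7: false
No position in the window satisfies it → formula fails.

Does not hold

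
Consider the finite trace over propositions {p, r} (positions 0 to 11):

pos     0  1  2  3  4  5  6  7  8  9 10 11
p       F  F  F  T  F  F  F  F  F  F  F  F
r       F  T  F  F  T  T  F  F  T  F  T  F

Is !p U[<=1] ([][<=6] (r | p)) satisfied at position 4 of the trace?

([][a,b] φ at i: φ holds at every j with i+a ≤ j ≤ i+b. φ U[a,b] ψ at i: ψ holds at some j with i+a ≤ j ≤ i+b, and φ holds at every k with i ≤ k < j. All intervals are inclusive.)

No

Need some j in [4,5] with [][<=6] (r | p), and !p at every k in [4,j-1].
  j=4: [][<=6] (r | p) — fails at 6.
  j=5: [][<=6] (r | p) — fails at 6.
No j in the window works → until fails.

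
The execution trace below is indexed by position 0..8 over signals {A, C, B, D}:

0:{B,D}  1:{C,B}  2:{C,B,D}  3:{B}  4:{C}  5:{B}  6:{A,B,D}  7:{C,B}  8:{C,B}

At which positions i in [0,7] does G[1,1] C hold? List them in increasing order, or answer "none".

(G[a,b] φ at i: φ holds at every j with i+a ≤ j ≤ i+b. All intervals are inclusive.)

Evaluate at each i in [0,7]:
  i=0: ✓ (all of [1,1])
  i=1: ✓ (all of [2,2])
  i=2: ✗ (fails at j=3)
  i=3: ✓ (all of [4,4])
  i=4: ✗ (fails at j=5)
  i=5: ✗ (fails at j=6)
  i=6: ✓ (all of [7,7])
  i=7: ✓ (all of [8,8])

0, 1, 3, 6, 7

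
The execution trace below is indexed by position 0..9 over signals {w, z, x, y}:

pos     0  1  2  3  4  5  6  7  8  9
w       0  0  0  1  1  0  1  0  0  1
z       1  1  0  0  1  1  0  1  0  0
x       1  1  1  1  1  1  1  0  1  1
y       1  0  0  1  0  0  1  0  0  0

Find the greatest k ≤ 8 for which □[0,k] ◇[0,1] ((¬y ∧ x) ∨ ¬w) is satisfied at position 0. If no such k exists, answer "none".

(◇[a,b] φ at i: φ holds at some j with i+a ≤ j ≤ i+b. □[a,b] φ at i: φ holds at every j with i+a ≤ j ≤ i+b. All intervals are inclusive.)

◇[0,1] ((¬y ∧ x) ∨ ¬w) must hold from j=0 onward; find where it first fails.
  j=0: holds
  j=1: holds
  j=2: holds
  j=3: holds
  j=4: holds
  j=5: holds
  j=6: holds
  j=7: holds
  j=8: holds
Holds through j=8; largest k = 8.

8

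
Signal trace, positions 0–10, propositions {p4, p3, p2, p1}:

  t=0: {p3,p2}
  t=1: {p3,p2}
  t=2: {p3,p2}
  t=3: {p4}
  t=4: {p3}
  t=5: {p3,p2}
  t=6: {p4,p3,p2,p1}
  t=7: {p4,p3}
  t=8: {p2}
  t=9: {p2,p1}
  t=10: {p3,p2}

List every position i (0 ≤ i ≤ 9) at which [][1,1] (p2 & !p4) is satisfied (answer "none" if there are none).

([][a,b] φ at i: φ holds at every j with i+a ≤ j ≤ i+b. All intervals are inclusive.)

Evaluate at each i in [0,9]:
  i=0: ✓ (all of [1,1])
  i=1: ✓ (all of [2,2])
  i=2: ✗ (fails at j=3)
  i=3: ✗ (fails at j=4)
  i=4: ✓ (all of [5,5])
  i=5: ✗ (fails at j=6)
  i=6: ✗ (fails at j=7)
  i=7: ✓ (all of [8,8])
  i=8: ✓ (all of [9,9])
  i=9: ✓ (all of [10,10])

0, 1, 4, 7, 8, 9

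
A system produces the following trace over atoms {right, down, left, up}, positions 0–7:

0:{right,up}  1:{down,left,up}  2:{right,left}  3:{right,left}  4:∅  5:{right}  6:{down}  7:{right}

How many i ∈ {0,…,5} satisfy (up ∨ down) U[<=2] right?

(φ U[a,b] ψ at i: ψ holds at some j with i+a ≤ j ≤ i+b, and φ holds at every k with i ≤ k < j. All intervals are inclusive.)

5

Evaluate at each i in [0,5]:
  i=0: ✓ (rhs at j=0)
  i=1: ✓ (rhs at j=2; lhs holds on [1,1])
  i=2: ✓ (rhs at j=2)
  i=3: ✓ (rhs at j=3)
  i=4: ✗ (lhs fails at k=4 before rhs at j=5)
  i=5: ✓ (rhs at j=5)
Positions where it holds: {0, 1, 2, 3, 5} → 5.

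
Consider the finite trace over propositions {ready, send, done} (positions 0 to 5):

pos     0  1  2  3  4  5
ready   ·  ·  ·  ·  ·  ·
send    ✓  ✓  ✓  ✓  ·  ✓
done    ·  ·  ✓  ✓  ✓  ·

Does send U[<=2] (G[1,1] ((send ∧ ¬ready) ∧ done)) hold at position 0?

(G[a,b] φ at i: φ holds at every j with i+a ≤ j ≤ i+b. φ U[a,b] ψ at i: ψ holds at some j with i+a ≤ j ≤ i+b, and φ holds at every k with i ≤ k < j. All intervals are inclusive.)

True

Need some j in [0,2] with G[1,1] ((send ∧ ¬ready) ∧ done), and send at every k in [0,j-1].
  j=0: G[1,1] ((send ∧ ¬ready) ∧ done) — fails at 1.
  j=1: G[1,1] ((send ∧ ¬ready) ∧ done) holds; send holds at every k in [0,0] → satisfied.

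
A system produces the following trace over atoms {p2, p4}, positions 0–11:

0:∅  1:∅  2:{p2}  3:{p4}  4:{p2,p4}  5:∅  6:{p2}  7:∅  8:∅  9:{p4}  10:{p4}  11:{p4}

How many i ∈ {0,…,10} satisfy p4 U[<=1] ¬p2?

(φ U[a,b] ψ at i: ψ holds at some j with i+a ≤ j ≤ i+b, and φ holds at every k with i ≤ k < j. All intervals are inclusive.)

9

Evaluate at each i in [0,10]:
  i=0: ✓ (rhs at j=0)
  i=1: ✓ (rhs at j=1)
  i=2: ✗ (lhs fails at k=2 before rhs at j=3)
  i=3: ✓ (rhs at j=3)
  i=4: ✓ (rhs at j=5; lhs holds on [4,4])
  i=5: ✓ (rhs at j=5)
  i=6: ✗ (lhs fails at k=6 before rhs at j=7)
  i=7: ✓ (rhs at j=7)
  i=8: ✓ (rhs at j=8)
  i=9: ✓ (rhs at j=9)
  i=10: ✓ (rhs at j=10)
Positions where it holds: {0, 1, 3, 4, 5, 7, 8, 9, 10} → 9.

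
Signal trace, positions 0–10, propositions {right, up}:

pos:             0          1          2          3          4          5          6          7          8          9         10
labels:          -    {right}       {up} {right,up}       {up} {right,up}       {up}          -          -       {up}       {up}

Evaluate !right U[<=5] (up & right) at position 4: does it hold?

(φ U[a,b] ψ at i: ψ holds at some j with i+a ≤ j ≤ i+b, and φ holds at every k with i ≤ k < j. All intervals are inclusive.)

True

Need some j in [4,9] with (up & right), and !right at every k in [4,j-1].
  j=4: (up & right) false.
  j=5: (up & right) holds; !right holds at every k in [4,4] → satisfied.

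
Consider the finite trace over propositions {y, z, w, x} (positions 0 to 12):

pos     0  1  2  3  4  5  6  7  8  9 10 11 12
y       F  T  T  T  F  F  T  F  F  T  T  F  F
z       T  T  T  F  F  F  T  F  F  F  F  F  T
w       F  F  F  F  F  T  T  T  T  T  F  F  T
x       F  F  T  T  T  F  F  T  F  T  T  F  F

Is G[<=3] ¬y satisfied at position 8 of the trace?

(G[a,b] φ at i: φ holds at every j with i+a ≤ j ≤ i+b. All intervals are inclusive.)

Check ¬y at every j in [8,11]:
  j=8: true
  j=9: false
  j=10: false
  j=11: true
Fails at j=9 → formula fails.

Does not hold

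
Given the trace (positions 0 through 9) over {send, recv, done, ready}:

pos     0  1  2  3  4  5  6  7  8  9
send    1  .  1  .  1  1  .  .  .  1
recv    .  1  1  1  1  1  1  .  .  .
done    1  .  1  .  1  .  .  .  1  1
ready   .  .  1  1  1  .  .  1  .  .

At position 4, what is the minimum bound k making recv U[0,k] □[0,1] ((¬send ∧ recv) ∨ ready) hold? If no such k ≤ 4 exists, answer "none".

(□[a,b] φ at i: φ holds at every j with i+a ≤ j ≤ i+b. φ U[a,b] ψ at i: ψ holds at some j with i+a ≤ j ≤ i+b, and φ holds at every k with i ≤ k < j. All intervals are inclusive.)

Need earliest j ≥ 4 with □[0,1] ((¬send ∧ recv) ∨ ready), and recv at every k in [4,j-1].
  j=4: rhs fails.
  j=5: rhs fails.
  j=6: rhs holds; lhs holds on [4,5]. k = 2.

2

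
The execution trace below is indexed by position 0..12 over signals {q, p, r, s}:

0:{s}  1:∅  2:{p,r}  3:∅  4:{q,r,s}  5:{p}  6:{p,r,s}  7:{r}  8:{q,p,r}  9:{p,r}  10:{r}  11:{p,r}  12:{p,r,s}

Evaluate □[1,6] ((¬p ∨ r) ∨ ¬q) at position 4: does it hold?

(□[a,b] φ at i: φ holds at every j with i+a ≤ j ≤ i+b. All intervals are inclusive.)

Check ((¬p ∨ r) ∨ ¬q) at every j in [5,10]:
  j=5: true
  j=6: true
  j=7: true
  j=8: true
  j=9: true
  j=10: true
All positions satisfy it → formula holds.

True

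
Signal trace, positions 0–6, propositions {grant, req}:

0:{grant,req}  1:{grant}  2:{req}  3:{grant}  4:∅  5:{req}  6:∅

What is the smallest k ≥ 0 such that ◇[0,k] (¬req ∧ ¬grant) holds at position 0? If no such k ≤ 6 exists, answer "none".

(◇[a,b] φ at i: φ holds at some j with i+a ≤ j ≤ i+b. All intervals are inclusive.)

4

Scan j = 0,1,… for (¬req ∧ ¬grant):
  j=0: fails
  j=1: fails
  j=2: fails
  j=3: fails
  j=4: holds
First hit at j=4, so smallest k = 4-0 = 4.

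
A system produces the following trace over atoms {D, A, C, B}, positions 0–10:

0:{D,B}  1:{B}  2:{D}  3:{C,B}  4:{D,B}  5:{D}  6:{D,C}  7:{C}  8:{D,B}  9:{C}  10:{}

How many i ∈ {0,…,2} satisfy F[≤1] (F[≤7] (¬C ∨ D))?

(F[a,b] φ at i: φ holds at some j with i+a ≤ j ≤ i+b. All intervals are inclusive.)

Evaluate at each i in [0,2]:
  i=0: ✓ (witness j=0)
  i=1: ✓ (witness j=1)
  i=2: ✓ (witness j=2)
Positions where it holds: {0, 1, 2} → 3.

3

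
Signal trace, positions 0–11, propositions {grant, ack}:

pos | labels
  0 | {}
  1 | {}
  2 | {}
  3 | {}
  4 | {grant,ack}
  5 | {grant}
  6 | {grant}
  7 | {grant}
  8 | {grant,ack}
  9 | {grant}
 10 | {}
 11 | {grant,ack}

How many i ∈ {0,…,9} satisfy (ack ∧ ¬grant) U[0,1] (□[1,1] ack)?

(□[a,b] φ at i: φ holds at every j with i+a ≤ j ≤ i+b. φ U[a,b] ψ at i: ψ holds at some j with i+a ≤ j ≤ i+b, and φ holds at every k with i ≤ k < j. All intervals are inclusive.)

Evaluate at each i in [0,9]:
  i=0: ✗ (no rhs in [0,1])
  i=1: ✗ (no rhs in [1,2])
  i=2: ✗ (lhs fails at k=2 before rhs at j=3)
  i=3: ✓ (rhs at j=3)
  i=4: ✗ (no rhs in [4,5])
  i=5: ✗ (no rhs in [5,6])
  i=6: ✗ (lhs fails at k=6 before rhs at j=7)
  i=7: ✓ (rhs at j=7)
  i=8: ✗ (no rhs in [8,9])
  i=9: ✗ (lhs fails at k=9 before rhs at j=10)
Positions where it holds: {3, 7} → 2.

2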